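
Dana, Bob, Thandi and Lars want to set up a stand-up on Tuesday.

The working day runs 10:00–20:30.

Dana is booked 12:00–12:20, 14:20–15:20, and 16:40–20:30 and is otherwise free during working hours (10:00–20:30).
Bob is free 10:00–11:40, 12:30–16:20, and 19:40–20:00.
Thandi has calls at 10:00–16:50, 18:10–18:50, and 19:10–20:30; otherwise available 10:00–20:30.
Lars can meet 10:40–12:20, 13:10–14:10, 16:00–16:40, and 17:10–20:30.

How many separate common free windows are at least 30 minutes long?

0

Dana free within 10:00–20:30: 10:00–12:00, 12:20–14:20, 15:20–16:40.
Thandi free within 10:00–20:30: 16:50–18:10, 18:50–19:10.
Dana ∩ Bob: 10:00–11:40, 12:30–14:20, 15:20–16:20.
Dana ∩ Bob ∩ Thandi: (none).
Dana ∩ Bob ∩ Thandi ∩ Lars: (none).
Windows ≥ 30 min: (none).
That's 0 windows.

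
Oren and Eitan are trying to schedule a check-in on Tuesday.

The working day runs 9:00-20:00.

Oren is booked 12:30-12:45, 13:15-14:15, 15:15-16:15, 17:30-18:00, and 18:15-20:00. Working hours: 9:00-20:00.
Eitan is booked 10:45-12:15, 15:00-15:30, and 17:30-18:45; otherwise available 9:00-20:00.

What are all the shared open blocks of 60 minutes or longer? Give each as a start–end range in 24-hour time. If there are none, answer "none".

Oren free within 09:00–20:00: 09:00–12:30, 12:45–13:15, 14:15–15:15, 16:15–17:30, 18:00–18:15.
Eitan free within 09:00–20:00: 09:00–10:45, 12:15–15:00, 15:30–17:30, 18:45–20:00.
Oren ∩ Eitan: 09:00–10:45, 12:15–12:30, 12:45–13:15, 14:15–15:00, 16:15–17:30.
Windows ≥ 60 min: 09:00–10:45, 16:15–17:30.

09:00–10:45, 16:15–17:30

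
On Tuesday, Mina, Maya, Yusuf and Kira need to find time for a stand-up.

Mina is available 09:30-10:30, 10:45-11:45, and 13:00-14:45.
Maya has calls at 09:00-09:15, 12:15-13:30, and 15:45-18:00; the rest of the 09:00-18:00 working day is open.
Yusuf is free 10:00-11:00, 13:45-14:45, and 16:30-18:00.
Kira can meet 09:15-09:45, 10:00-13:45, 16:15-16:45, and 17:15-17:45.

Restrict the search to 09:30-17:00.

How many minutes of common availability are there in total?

Maya free within 09:00–18:00: 09:15–12:15, 13:30–15:45.
Mina ∩ Maya: 09:30–10:30, 10:45–11:45, 13:30–14:45.
Mina ∩ Maya ∩ Yusuf: 10:00–10:30, 10:45–11:00, 13:45–14:45.
Mina ∩ Maya ∩ Yusuf ∩ Kira: 10:00–10:30, 10:45–11:00.
Restricted to 09:30–17:00: 10:00–10:30, 10:45–11:00.
Total common minutes: 30 + 15 = 45.

45 minutes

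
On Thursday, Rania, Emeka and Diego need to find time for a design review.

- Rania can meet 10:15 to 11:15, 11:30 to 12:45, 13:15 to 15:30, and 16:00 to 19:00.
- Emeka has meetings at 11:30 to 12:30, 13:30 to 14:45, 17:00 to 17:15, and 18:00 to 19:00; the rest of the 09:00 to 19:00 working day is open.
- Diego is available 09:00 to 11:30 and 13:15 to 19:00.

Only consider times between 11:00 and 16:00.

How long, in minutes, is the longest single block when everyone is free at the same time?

45 minutes

Emeka free within 09:00–19:00: 09:00–11:30, 12:30–13:30, 14:45–17:00, 17:15–18:00.
Rania ∩ Emeka: 10:15–11:15, 12:30–12:45, 13:15–13:30, 14:45–15:30, 16:00–17:00, 17:15–18:00.
Rania ∩ Emeka ∩ Diego: 10:15–11:15, 13:15–13:30, 14:45–15:30, 16:00–17:00, 17:15–18:00.
Restricted to 11:00–16:00: 11:00–11:15, 13:15–13:30, 14:45–15:30.
Common window lengths: 15, 15, 45 min; longest is 45.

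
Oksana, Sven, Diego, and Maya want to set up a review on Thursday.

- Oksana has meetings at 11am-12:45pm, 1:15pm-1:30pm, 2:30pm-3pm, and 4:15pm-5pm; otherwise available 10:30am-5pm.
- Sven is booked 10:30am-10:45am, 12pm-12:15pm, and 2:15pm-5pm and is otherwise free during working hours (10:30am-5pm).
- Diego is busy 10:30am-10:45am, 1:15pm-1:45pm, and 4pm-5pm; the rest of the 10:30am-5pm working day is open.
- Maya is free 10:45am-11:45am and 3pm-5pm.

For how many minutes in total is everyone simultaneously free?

15 minutes

Oksana free within 10:30–17:00: 10:30–11:00, 12:45–13:15, 13:30–14:30, 15:00–16:15.
Sven free within 10:30–17:00: 10:45–12:00, 12:15–14:15.
Diego free within 10:30–17:00: 10:45–13:15, 13:45–16:00.
Oksana ∩ Sven: 10:45–11:00, 12:45–13:15, 13:30–14:15.
Oksana ∩ Sven ∩ Diego: 10:45–11:00, 12:45–13:15, 13:45–14:15.
Oksana ∩ Sven ∩ Diego ∩ Maya: 10:45–11:00.
Total common minutes: 15.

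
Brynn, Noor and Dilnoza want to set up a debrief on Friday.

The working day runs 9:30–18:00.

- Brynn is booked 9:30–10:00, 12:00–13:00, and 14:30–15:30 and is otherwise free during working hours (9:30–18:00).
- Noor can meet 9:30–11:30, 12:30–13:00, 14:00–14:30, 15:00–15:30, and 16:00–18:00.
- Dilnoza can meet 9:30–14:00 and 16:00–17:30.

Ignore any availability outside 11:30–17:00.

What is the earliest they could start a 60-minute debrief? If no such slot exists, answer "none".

16:00

Brynn free within 09:30–18:00: 10:00–12:00, 13:00–14:30, 15:30–18:00.
Brynn ∩ Noor: 10:00–11:30, 14:00–14:30, 16:00–18:00.
Brynn ∩ Noor ∩ Dilnoza: 10:00–11:30, 16:00–17:30.
Restricted to 11:30–17:00: 16:00–17:00.
Windows ≥ 60 min: 16:00–17:00.
Earliest such window starts at 16:00.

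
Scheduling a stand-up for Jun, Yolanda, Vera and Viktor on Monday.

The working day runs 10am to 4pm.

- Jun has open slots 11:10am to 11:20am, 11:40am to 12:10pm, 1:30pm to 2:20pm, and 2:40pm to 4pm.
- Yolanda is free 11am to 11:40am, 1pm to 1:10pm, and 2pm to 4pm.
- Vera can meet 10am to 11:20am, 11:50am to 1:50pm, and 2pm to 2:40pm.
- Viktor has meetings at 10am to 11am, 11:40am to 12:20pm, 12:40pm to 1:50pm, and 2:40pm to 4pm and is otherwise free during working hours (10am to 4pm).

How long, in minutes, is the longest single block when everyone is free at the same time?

Viktor free within 10:00–16:00: 11:00–11:40, 12:20–12:40, 13:50–14:40.
Jun ∩ Yolanda: 11:10–11:20, 14:00–14:20, 14:40–16:00.
Jun ∩ Yolanda ∩ Vera: 11:10–11:20, 14:00–14:20.
Jun ∩ Yolanda ∩ Vera ∩ Viktor: 11:10–11:20, 14:00–14:20.
Common window lengths: 10, 20 min; longest is 20.

20 minutes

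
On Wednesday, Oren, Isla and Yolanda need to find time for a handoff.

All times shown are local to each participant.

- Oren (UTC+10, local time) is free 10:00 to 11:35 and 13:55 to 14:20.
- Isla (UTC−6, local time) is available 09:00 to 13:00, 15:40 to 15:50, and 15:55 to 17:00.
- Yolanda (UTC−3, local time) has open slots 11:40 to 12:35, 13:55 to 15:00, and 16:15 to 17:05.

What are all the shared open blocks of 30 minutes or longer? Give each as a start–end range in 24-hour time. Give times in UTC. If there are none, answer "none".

Oren → UTC: 00:00–01:35, 03:55–04:20.
Isla → UTC: 15:00–19:00, 21:40–21:50, 21:55–23:00.
Yolanda → UTC: 14:40–15:35, 16:55–18:00, 19:15–20:05.
Oren ∩ Isla: (none).
Oren ∩ Isla ∩ Yolanda: (none).
Windows ≥ 30 min: (none).

none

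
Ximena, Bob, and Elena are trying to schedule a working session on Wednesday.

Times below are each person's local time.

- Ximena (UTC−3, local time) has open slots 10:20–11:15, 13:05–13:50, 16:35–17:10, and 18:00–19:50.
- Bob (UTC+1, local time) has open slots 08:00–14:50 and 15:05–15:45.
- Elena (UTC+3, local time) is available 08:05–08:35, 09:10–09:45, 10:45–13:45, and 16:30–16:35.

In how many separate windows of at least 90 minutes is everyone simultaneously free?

Ximena → UTC: 13:20–14:15, 16:05–16:50, 19:35–20:10, 21:00–22:50.
Bob → UTC: 07:00–13:50, 14:05–14:45.
Elena → UTC: 05:05–05:35, 06:10–06:45, 07:45–10:45, 13:30–13:35.
Ximena ∩ Bob: 13:20–13:50, 14:05–14:15.
Ximena ∩ Bob ∩ Elena: 13:30–13:35.
Windows ≥ 90 min: (none).
That's 0 windows.

0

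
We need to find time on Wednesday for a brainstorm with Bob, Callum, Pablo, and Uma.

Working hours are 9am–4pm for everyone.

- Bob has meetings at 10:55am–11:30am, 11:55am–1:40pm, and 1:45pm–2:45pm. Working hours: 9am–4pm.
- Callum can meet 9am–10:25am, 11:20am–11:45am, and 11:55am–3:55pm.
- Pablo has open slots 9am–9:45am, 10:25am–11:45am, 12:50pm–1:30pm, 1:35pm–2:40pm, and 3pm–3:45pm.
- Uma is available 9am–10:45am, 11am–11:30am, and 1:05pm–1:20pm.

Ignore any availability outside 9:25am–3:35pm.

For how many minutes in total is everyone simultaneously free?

20 minutes

Bob free within 09:00–16:00: 09:00–10:55, 11:30–11:55, 13:40–13:45, 14:45–16:00.
Bob ∩ Callum: 09:00–10:25, 11:30–11:45, 13:40–13:45, 14:45–15:55.
Bob ∩ Callum ∩ Pablo: 09:00–09:45, 11:30–11:45, 13:40–13:45, 15:00–15:45.
Bob ∩ Callum ∩ Pablo ∩ Uma: 09:00–09:45.
Restricted to 09:25–15:35: 09:25–09:45.
Total common minutes: 20.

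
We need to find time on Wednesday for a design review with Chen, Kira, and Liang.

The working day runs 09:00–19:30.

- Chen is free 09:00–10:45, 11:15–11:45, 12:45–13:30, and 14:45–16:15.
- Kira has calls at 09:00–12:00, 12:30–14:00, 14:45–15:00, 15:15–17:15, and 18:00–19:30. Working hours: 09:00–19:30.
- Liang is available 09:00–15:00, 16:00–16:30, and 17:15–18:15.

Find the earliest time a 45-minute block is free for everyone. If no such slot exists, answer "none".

Kira free within 09:00–19:30: 12:00–12:30, 14:00–14:45, 15:00–15:15, 17:15–18:00.
Chen ∩ Kira: 15:00–15:15.
Chen ∩ Kira ∩ Liang: (none).
Windows ≥ 45 min: (none).

none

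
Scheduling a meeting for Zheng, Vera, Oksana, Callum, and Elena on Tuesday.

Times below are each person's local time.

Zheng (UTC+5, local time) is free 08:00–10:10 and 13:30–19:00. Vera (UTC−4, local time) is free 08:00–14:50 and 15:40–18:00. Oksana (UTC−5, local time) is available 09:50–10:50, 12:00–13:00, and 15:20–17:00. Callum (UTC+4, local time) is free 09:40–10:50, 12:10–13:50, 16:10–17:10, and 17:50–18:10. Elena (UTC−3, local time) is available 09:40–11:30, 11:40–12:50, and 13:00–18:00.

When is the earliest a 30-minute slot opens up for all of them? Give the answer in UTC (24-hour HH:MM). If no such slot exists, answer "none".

Zheng → UTC: 03:00–05:10, 08:30–14:00.
Vera → UTC: 12:00–18:50, 19:40–22:00.
Oksana → UTC: 14:50–15:50, 17:00–18:00, 20:20–22:00.
Callum → UTC: 05:40–06:50, 08:10–09:50, 12:10–13:10, 13:50–14:10.
Elena → UTC: 12:40–14:30, 14:40–15:50, 16:00–21:00.
Zheng ∩ Vera: 12:00–14:00.
Zheng ∩ Vera ∩ Oksana: (none).
Zheng ∩ Vera ∩ Oksana ∩ Callum: (none).
Zheng ∩ Vera ∩ Oksana ∩ Callum ∩ Elena: (none).
Windows ≥ 30 min: (none).

none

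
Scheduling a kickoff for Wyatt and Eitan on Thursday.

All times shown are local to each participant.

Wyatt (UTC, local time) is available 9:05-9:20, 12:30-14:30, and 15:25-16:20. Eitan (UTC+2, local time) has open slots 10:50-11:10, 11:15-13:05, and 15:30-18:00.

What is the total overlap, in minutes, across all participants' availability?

Wyatt → UTC: 09:05–09:20, 12:30–14:30, 15:25–16:20.
Eitan → UTC: 08:50–09:10, 09:15–11:05, 13:30–16:00.
Wyatt ∩ Eitan: 09:05–09:10, 09:15–09:20, 13:30–14:30, 15:25–16:00.
Total common minutes: 5 + 5 + 60 + 35 = 105.

105 minutes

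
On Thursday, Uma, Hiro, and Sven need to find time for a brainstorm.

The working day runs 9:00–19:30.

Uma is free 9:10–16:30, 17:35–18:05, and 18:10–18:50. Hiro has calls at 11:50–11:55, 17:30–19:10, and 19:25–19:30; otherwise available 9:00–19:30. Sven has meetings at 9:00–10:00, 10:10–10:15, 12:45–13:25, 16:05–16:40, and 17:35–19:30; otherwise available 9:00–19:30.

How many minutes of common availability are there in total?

Hiro free within 09:00–19:30: 09:00–11:50, 11:55–17:30, 19:10–19:25.
Sven free within 09:00–19:30: 10:00–10:10, 10:15–12:45, 13:25–16:05, 16:40–17:35.
Uma ∩ Hiro: 09:10–11:50, 11:55–16:30.
Uma ∩ Hiro ∩ Sven: 10:00–10:10, 10:15–11:50, 11:55–12:45, 13:25–16:05.
Total common minutes: 10 + 95 + 50 + 160 = 315.

315 minutes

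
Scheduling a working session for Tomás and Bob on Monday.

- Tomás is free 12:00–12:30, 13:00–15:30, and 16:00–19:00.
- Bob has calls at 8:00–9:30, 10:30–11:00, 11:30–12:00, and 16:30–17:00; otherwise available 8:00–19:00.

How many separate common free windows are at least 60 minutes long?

Bob free within 08:00–19:00: 09:30–10:30, 11:00–11:30, 12:00–16:30, 17:00–19:00.
Tomás ∩ Bob: 12:00–12:30, 13:00–15:30, 16:00–16:30, 17:00–19:00.
Windows ≥ 60 min: 13:00–15:30, 17:00–19:00.
That's 2 windows.

2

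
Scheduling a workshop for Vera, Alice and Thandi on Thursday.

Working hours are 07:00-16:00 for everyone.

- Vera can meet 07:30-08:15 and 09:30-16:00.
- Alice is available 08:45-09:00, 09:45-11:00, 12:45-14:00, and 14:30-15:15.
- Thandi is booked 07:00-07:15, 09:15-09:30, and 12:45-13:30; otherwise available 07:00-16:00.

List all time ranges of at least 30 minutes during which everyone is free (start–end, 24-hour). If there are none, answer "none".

09:45–11:00, 13:30–14:00, 14:30–15:15

Thandi free within 07:00–16:00: 07:15–09:15, 09:30–12:45, 13:30–16:00.
Vera ∩ Alice: 09:45–11:00, 12:45–14:00, 14:30–15:15.
Vera ∩ Alice ∩ Thandi: 09:45–11:00, 13:30–14:00, 14:30–15:15.
Windows ≥ 30 min: 09:45–11:00, 13:30–14:00, 14:30–15:15.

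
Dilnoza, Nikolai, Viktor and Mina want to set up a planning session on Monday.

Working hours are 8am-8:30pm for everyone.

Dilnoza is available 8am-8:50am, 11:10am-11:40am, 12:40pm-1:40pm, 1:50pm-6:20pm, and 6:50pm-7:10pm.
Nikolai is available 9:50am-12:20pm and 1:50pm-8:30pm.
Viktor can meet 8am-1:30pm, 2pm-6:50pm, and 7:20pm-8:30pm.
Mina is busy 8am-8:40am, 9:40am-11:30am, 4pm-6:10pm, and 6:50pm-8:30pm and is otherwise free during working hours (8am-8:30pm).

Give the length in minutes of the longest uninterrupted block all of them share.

120 minutes

Mina free within 08:00–20:30: 08:40–09:40, 11:30–16:00, 18:10–18:50.
Dilnoza ∩ Nikolai: 11:10–11:40, 13:50–18:20, 18:50–19:10.
Dilnoza ∩ Nikolai ∩ Viktor: 11:10–11:40, 14:00–18:20.
Dilnoza ∩ Nikolai ∩ Viktor ∩ Mina: 11:30–11:40, 14:00–16:00, 18:10–18:20.
Common window lengths: 10, 120, 10 min; longest is 120.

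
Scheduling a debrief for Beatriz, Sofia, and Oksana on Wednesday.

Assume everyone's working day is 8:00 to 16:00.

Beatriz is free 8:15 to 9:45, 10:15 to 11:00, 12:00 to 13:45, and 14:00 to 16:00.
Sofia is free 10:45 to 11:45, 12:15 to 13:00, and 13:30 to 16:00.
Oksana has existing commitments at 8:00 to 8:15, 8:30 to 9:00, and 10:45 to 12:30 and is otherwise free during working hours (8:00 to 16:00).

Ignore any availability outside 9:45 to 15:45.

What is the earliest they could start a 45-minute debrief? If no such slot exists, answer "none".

14:00

Oksana free within 08:00–16:00: 08:15–08:30, 09:00–10:45, 12:30–16:00.
Beatriz ∩ Sofia: 10:45–11:00, 12:15–13:00, 13:30–13:45, 14:00–16:00.
Beatriz ∩ Sofia ∩ Oksana: 12:30–13:00, 13:30–13:45, 14:00–16:00.
Restricted to 09:45–15:45: 12:30–13:00, 13:30–13:45, 14:00–15:45.
Windows ≥ 45 min: 14:00–15:45.
Earliest such window starts at 14:00.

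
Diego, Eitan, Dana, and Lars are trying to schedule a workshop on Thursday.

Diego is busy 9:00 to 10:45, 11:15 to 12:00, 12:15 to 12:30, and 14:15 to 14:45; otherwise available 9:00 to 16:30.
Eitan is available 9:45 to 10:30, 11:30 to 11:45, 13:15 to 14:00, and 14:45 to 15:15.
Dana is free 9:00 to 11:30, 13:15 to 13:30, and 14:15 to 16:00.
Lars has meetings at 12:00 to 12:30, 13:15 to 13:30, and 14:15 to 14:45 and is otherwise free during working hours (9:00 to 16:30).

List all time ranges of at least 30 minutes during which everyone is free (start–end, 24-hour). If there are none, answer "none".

14:45–15:15

Diego free within 09:00–16:30: 10:45–11:15, 12:00–12:15, 12:30–14:15, 14:45–16:30.
Lars free within 09:00–16:30: 09:00–12:00, 12:30–13:15, 13:30–14:15, 14:45–16:30.
Diego ∩ Eitan: 13:15–14:00, 14:45–15:15.
Diego ∩ Eitan ∩ Dana: 13:15–13:30, 14:45–15:15.
Diego ∩ Eitan ∩ Dana ∩ Lars: 14:45–15:15.
Windows ≥ 30 min: 14:45–15:15.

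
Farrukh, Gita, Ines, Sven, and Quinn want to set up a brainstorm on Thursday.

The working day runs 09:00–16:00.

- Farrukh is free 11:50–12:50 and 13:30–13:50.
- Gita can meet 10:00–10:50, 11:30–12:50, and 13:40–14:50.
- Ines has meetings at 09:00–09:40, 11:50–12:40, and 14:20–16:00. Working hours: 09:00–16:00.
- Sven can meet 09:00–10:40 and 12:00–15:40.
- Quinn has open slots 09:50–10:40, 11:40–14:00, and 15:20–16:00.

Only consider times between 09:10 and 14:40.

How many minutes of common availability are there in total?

Ines free within 09:00–16:00: 09:40–11:50, 12:40–14:20.
Farrukh ∩ Gita: 11:50–12:50, 13:40–13:50.
Farrukh ∩ Gita ∩ Ines: 12:40–12:50, 13:40–13:50.
Farrukh ∩ Gita ∩ Ines ∩ Sven: 12:40–12:50, 13:40–13:50.
Farrukh ∩ Gita ∩ Ines ∩ Sven ∩ Quinn: 12:40–12:50, 13:40–13:50.
Restricted to 09:10–14:40: 12:40–12:50, 13:40–13:50.
Total common minutes: 10 + 10 = 20.

20 minutes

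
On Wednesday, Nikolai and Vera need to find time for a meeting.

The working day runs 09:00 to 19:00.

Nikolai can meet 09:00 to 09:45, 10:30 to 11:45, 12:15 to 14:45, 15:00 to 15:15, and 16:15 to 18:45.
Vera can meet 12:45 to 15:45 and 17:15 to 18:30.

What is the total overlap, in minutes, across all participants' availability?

210 minutes

Nikolai ∩ Vera: 12:45–14:45, 15:00–15:15, 17:15–18:30.
Total common minutes: 120 + 15 + 75 = 210.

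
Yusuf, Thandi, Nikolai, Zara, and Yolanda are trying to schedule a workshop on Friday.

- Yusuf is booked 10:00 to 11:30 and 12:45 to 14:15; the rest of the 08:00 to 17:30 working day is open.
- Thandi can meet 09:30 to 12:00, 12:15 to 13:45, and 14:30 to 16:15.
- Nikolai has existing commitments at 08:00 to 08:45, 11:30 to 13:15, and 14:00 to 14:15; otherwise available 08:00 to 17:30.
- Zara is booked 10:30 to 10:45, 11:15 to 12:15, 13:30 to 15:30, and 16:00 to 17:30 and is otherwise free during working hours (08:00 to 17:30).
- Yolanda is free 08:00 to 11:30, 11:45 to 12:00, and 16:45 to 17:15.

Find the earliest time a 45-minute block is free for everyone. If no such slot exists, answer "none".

none

Yusuf free within 08:00–17:30: 08:00–10:00, 11:30–12:45, 14:15–17:30.
Nikolai free within 08:00–17:30: 08:45–11:30, 13:15–14:00, 14:15–17:30.
Zara free within 08:00–17:30: 08:00–10:30, 10:45–11:15, 12:15–13:30, 15:30–16:00.
Yusuf ∩ Thandi: 09:30–10:00, 11:30–12:00, 12:15–12:45, 14:30–16:15.
Yusuf ∩ Thandi ∩ Nikolai: 09:30–10:00, 14:30–16:15.
Yusuf ∩ Thandi ∩ Nikolai ∩ Zara: 09:30–10:00, 15:30–16:00.
Yusuf ∩ Thandi ∩ Nikolai ∩ Zara ∩ Yolanda: 09:30–10:00.
Windows ≥ 45 min: (none).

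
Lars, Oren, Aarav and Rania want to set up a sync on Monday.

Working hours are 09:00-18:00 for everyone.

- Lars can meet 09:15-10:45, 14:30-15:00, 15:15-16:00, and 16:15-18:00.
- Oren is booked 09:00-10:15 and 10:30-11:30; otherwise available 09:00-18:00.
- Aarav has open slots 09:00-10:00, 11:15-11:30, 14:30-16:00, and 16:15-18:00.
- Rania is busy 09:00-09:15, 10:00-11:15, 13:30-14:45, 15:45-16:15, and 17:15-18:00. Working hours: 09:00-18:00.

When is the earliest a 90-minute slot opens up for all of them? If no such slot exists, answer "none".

none

Oren free within 09:00–18:00: 10:15–10:30, 11:30–18:00.
Rania free within 09:00–18:00: 09:15–10:00, 11:15–13:30, 14:45–15:45, 16:15–17:15.
Lars ∩ Oren: 10:15–10:30, 14:30–15:00, 15:15–16:00, 16:15–18:00.
Lars ∩ Oren ∩ Aarav: 14:30–15:00, 15:15–16:00, 16:15–18:00.
Lars ∩ Oren ∩ Aarav ∩ Rania: 14:45–15:00, 15:15–15:45, 16:15–17:15.
Windows ≥ 90 min: (none).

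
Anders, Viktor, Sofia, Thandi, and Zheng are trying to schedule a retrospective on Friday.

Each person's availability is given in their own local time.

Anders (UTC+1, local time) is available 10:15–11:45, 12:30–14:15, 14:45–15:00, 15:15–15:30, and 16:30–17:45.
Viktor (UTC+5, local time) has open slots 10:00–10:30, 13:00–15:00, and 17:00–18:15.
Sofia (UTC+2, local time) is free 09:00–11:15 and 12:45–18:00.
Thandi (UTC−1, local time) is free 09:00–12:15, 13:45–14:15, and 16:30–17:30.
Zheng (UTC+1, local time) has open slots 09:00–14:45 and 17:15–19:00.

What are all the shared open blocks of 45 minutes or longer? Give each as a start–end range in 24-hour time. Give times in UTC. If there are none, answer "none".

Anders → UTC: 09:15–10:45, 11:30–13:15, 13:45–14:00, 14:15–14:30, 15:30–16:45.
Viktor → UTC: 05:00–05:30, 08:00–10:00, 12:00–13:15.
Sofia → UTC: 07:00–09:15, 10:45–16:00.
Thandi → UTC: 10:00–13:15, 14:45–15:15, 17:30–18:30.
Zheng → UTC: 08:00–13:45, 16:15–18:00.
Anders ∩ Viktor: 09:15–10:00, 12:00–13:15.
Anders ∩ Viktor ∩ Sofia: 12:00–13:15.
Anders ∩ Viktor ∩ Sofia ∩ Thandi: 12:00–13:15.
Anders ∩ Viktor ∩ Sofia ∩ Thandi ∩ Zheng: 12:00–13:15.
Windows ≥ 45 min: 12:00–13:15.

12:00–13:15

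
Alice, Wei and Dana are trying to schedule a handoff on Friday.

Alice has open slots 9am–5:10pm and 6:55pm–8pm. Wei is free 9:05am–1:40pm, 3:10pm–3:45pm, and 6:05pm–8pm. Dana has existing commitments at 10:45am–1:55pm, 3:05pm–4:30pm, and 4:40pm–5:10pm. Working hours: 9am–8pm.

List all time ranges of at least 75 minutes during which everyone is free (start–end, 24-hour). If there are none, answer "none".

Dana free within 09:00–20:00: 09:00–10:45, 13:55–15:05, 16:30–16:40, 17:10–20:00.
Alice ∩ Wei: 09:05–13:40, 15:10–15:45, 18:55–20:00.
Alice ∩ Wei ∩ Dana: 09:05–10:45, 18:55–20:00.
Windows ≥ 75 min: 09:05–10:45.

09:05–10:45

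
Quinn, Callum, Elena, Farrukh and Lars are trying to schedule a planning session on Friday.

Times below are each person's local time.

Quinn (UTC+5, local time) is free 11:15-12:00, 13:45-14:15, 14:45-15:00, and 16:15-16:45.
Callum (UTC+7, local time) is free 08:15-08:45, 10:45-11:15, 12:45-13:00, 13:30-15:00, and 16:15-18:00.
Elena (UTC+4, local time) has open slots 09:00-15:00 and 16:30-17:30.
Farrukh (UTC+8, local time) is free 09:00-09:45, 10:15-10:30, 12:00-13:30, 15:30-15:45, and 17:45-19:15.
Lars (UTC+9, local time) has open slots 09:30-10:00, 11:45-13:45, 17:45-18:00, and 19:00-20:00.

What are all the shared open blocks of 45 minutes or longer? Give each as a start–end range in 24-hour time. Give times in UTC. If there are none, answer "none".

none

Quinn → UTC: 06:15–07:00, 08:45–09:15, 09:45–10:00, 11:15–11:45.
Callum → UTC: 01:15–01:45, 03:45–04:15, 05:45–06:00, 06:30–08:00, 09:15–11:00.
Elena → UTC: 05:00–11:00, 12:30–13:30.
Farrukh → UTC: 01:00–01:45, 02:15–02:30, 04:00–05:30, 07:30–07:45, 09:45–11:15.
Lars → UTC: 00:30–01:00, 02:45–04:45, 08:45–09:00, 10:00–11:00.
Quinn ∩ Callum: 06:30–07:00, 09:45–10:00.
Quinn ∩ Callum ∩ Elena: 06:30–07:00, 09:45–10:00.
Quinn ∩ Callum ∩ Elena ∩ Farrukh: 09:45–10:00.
Quinn ∩ Callum ∩ Elena ∩ Farrukh ∩ Lars: (none).
Windows ≥ 45 min: (none).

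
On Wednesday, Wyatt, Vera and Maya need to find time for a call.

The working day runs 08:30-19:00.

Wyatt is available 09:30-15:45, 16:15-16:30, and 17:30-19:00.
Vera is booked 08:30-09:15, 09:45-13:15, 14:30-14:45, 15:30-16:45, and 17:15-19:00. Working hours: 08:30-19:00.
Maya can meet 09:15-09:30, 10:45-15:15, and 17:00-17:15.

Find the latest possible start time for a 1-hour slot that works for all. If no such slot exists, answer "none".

Vera free within 08:30–19:00: 09:15–09:45, 13:15–14:30, 14:45–15:30, 16:45–17:15.
Wyatt ∩ Vera: 09:30–09:45, 13:15–14:30, 14:45–15:30.
Wyatt ∩ Vera ∩ Maya: 13:15–14:30, 14:45–15:15.
Windows ≥ 60 min: 13:15–14:30.
Latest start in the last window 13:15–14:30 is 14:30 − 60 min = 13:30.

13:30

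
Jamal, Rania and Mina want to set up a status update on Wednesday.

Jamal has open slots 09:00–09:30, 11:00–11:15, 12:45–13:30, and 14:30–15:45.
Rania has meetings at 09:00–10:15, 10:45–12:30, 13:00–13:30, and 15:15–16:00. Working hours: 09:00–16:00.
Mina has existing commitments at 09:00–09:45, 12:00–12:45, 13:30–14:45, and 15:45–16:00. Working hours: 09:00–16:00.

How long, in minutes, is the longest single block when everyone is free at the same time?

30 minutes

Rania free within 09:00–16:00: 10:15–10:45, 12:30–13:00, 13:30–15:15.
Mina free within 09:00–16:00: 09:45–12:00, 12:45–13:30, 14:45–15:45.
Jamal ∩ Rania: 12:45–13:00, 14:30–15:15.
Jamal ∩ Rania ∩ Mina: 12:45–13:00, 14:45–15:15.
Common window lengths: 15, 30 min; longest is 30.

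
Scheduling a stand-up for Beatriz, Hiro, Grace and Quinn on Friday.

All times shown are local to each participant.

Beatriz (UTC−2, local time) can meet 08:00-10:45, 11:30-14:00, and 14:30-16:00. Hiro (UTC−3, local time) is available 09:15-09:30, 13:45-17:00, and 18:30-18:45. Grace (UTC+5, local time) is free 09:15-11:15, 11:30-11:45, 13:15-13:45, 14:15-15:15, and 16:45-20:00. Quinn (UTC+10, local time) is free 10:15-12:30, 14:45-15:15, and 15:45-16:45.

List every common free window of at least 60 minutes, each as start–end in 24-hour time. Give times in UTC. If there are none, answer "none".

Beatriz → UTC: 10:00–12:45, 13:30–16:00, 16:30–18:00.
Hiro → UTC: 12:15–12:30, 16:45–20:00, 21:30–21:45.
Grace → UTC: 04:15–06:15, 06:30–06:45, 08:15–08:45, 09:15–10:15, 11:45–15:00.
Quinn → UTC: 00:15–02:30, 04:45–05:15, 05:45–06:45.
Beatriz ∩ Hiro: 12:15–12:30, 16:45–18:00.
Beatriz ∩ Hiro ∩ Grace: 12:15–12:30.
Beatriz ∩ Hiro ∩ Grace ∩ Quinn: (none).
Windows ≥ 60 min: (none).

none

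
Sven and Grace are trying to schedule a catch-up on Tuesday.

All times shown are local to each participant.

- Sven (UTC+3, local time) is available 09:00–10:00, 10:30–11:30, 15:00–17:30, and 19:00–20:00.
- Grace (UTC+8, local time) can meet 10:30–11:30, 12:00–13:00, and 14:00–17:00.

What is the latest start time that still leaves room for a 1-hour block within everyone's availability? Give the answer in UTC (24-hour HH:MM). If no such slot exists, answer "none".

Sven → UTC: 06:00–07:00, 07:30–08:30, 12:00–14:30, 16:00–17:00.
Grace → UTC: 02:30–03:30, 04:00–05:00, 06:00–09:00.
Sven ∩ Grace: 06:00–07:00, 07:30–08:30.
Windows ≥ 60 min: 06:00–07:00, 07:30–08:30.
Latest start in the last window 07:30–08:30 is 08:30 − 60 min = 07:30.

07:30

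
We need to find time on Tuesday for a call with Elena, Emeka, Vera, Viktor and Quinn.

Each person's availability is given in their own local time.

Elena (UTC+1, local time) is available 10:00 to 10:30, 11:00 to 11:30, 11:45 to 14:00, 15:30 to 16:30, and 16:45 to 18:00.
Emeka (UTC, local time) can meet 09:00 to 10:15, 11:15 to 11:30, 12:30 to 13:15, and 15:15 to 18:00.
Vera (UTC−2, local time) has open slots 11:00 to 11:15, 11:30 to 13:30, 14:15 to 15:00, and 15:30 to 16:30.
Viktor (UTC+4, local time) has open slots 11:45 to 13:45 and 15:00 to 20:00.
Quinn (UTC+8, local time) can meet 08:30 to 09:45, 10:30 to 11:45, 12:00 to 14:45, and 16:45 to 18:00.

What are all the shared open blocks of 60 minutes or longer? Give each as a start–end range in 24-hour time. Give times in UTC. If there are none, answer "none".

none

Elena → UTC: 09:00–09:30, 10:00–10:30, 10:45–13:00, 14:30–15:30, 15:45–17:00.
Emeka → UTC: 09:00–10:15, 11:15–11:30, 12:30–13:15, 15:15–18:00.
Vera → UTC: 13:00–13:15, 13:30–15:30, 16:15–17:00, 17:30–18:30.
Viktor → UTC: 07:45–09:45, 11:00–16:00.
Quinn → UTC: 00:30–01:45, 02:30–03:45, 04:00–06:45, 08:45–10:00.
Elena ∩ Emeka: 09:00–09:30, 10:00–10:15, 11:15–11:30, 12:30–13:00, 15:15–15:30, 15:45–17:00.
Elena ∩ Emeka ∩ Vera: 15:15–15:30, 16:15–17:00.
Elena ∩ Emeka ∩ Vera ∩ Viktor: 15:15–15:30.
Elena ∩ Emeka ∩ Vera ∩ Viktor ∩ Quinn: (none).
Windows ≥ 60 min: (none).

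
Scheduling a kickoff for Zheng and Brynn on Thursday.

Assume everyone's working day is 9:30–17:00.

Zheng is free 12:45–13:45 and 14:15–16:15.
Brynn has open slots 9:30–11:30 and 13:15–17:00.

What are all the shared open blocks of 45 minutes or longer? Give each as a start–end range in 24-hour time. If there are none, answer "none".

Zheng ∩ Brynn: 13:15–13:45, 14:15–16:15.
Windows ≥ 45 min: 14:15–16:15.

14:15–16:15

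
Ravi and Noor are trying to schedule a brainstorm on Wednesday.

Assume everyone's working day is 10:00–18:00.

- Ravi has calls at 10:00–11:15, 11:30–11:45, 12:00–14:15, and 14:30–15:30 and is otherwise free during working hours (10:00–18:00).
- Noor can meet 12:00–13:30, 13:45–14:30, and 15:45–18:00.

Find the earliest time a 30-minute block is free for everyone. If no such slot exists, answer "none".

Ravi free within 10:00–18:00: 11:15–11:30, 11:45–12:00, 14:15–14:30, 15:30–18:00.
Ravi ∩ Noor: 14:15–14:30, 15:45–18:00.
Windows ≥ 30 min: 15:45–18:00.
Earliest such window starts at 15:45.

15:45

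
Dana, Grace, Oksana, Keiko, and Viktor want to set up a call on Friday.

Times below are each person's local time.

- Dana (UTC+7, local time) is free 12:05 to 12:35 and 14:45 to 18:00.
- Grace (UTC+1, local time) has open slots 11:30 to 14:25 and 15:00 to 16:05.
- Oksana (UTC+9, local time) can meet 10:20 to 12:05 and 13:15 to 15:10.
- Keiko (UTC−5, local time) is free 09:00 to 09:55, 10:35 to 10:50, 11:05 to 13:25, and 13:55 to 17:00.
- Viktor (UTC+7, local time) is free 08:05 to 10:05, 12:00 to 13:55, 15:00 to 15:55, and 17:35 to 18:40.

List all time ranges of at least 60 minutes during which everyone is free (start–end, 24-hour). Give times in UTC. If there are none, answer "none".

Dana → UTC: 05:05–05:35, 07:45–11:00.
Grace → UTC: 10:30–13:25, 14:00–15:05.
Oksana → UTC: 01:20–03:05, 04:15–06:10.
Keiko → UTC: 14:00–14:55, 15:35–15:50, 16:05–18:25, 18:55–22:00.
Viktor → UTC: 01:05–03:05, 05:00–06:55, 08:00–08:55, 10:35–11:40.
Dana ∩ Grace: 10:30–11:00.
Dana ∩ Grace ∩ Oksana: (none).
Dana ∩ Grace ∩ Oksana ∩ Keiko: (none).
Dana ∩ Grace ∩ Oksana ∩ Keiko ∩ Viktor: (none).
Windows ≥ 60 min: (none).

none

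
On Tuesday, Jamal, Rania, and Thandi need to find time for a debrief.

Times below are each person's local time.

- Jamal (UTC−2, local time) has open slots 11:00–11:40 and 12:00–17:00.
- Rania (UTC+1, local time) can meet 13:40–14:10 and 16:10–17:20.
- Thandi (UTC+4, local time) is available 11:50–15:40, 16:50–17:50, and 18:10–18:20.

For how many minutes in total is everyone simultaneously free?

10 minutes

Jamal → UTC: 13:00–13:40, 14:00–19:00.
Rania → UTC: 12:40–13:10, 15:10–16:20.
Thandi → UTC: 07:50–11:40, 12:50–13:50, 14:10–14:20.
Jamal ∩ Rania: 13:00–13:10, 15:10–16:20.
Jamal ∩ Rania ∩ Thandi: 13:00–13:10.
Total common minutes: 10.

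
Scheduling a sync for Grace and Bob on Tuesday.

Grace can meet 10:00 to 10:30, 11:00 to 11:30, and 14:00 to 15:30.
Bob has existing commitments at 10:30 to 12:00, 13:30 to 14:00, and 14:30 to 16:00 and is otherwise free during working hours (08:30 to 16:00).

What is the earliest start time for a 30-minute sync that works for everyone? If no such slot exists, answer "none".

10:00

Bob free within 08:30–16:00: 08:30–10:30, 12:00–13:30, 14:00–14:30.
Grace ∩ Bob: 10:00–10:30, 14:00–14:30.
Windows ≥ 30 min: 10:00–10:30, 14:00–14:30.
Earliest such window starts at 10:00.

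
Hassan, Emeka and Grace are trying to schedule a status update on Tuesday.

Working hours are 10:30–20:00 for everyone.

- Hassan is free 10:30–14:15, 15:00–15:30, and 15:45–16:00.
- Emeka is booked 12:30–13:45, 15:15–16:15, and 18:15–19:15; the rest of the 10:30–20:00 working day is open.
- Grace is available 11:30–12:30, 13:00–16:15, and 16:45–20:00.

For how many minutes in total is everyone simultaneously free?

Emeka free within 10:30–20:00: 10:30–12:30, 13:45–15:15, 16:15–18:15, 19:15–20:00.
Hassan ∩ Emeka: 10:30–12:30, 13:45–14:15, 15:00–15:15.
Hassan ∩ Emeka ∩ Grace: 11:30–12:30, 13:45–14:15, 15:00–15:15.
Total common minutes: 60 + 30 + 15 = 105.

105 minutes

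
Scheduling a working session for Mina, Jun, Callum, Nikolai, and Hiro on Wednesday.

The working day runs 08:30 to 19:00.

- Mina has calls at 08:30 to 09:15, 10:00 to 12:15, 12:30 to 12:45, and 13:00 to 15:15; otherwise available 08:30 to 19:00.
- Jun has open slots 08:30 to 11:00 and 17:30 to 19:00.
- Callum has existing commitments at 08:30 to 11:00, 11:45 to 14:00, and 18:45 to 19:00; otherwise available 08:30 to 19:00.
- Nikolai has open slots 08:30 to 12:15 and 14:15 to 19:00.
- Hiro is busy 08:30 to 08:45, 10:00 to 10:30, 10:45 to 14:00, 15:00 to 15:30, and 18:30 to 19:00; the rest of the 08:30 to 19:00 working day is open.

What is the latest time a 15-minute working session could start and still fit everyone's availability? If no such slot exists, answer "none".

Mina free within 08:30–19:00: 09:15–10:00, 12:15–12:30, 12:45–13:00, 15:15–19:00.
Callum free within 08:30–19:00: 11:00–11:45, 14:00–18:45.
Hiro free within 08:30–19:00: 08:45–10:00, 10:30–10:45, 14:00–15:00, 15:30–18:30.
Mina ∩ Jun: 09:15–10:00, 17:30–19:00.
Mina ∩ Jun ∩ Callum: 17:30–18:45.
Mina ∩ Jun ∩ Callum ∩ Nikolai: 17:30–18:45.
Mina ∩ Jun ∩ Callum ∩ Nikolai ∩ Hiro: 17:30–18:30.
Windows ≥ 15 min: 17:30–18:30.
Latest start in the last window 17:30–18:30 is 18:30 − 15 min = 18:15.

18:15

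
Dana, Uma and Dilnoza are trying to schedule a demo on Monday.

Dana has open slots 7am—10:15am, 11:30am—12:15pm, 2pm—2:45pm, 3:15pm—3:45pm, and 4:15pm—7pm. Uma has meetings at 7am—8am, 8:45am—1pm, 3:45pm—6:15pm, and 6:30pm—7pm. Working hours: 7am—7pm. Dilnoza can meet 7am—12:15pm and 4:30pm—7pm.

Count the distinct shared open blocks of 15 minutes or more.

2

Uma free within 07:00–19:00: 08:00–08:45, 13:00–15:45, 18:15–18:30.
Dana ∩ Uma: 08:00–08:45, 14:00–14:45, 15:15–15:45, 18:15–18:30.
Dana ∩ Uma ∩ Dilnoza: 08:00–08:45, 18:15–18:30.
Windows ≥ 15 min: 08:00–08:45, 18:15–18:30.
That's 2 windows.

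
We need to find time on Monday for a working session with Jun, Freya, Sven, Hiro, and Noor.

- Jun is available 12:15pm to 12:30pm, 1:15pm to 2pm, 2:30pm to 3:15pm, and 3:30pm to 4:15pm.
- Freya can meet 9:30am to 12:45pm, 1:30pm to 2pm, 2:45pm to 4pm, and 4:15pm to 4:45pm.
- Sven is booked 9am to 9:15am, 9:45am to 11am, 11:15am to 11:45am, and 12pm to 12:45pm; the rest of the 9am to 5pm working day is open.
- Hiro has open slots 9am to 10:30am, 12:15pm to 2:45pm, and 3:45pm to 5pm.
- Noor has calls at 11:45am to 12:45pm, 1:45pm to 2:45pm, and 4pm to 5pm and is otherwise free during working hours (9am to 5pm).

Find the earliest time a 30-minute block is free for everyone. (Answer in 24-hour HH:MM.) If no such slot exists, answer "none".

none

Sven free within 09:00–17:00: 09:15–09:45, 11:00–11:15, 11:45–12:00, 12:45–17:00.
Noor free within 09:00–17:00: 09:00–11:45, 12:45–13:45, 14:45–16:00.
Jun ∩ Freya: 12:15–12:30, 13:30–14:00, 14:45–15:15, 15:30–16:00.
Jun ∩ Freya ∩ Sven: 13:30–14:00, 14:45–15:15, 15:30–16:00.
Jun ∩ Freya ∩ Sven ∩ Hiro: 13:30–14:00, 15:45–16:00.
Jun ∩ Freya ∩ Sven ∩ Hiro ∩ Noor: 13:30–13:45, 15:45–16:00.
Windows ≥ 30 min: (none).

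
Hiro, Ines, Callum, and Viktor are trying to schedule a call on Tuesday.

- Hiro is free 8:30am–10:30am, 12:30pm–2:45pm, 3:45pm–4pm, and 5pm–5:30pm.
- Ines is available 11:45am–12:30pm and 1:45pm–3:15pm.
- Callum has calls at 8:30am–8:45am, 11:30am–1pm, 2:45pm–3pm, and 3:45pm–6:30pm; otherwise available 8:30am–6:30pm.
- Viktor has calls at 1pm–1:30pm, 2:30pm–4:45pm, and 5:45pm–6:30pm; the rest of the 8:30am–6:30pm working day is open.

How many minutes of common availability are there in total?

Callum free within 08:30–18:30: 08:45–11:30, 13:00–14:45, 15:00–15:45.
Viktor free within 08:30–18:30: 08:30–13:00, 13:30–14:30, 16:45–17:45.
Hiro ∩ Ines: 13:45–14:45.
Hiro ∩ Ines ∩ Callum: 13:45–14:45.
Hiro ∩ Ines ∩ Callum ∩ Viktor: 13:45–14:30.
Total common minutes: 45.

45 minutes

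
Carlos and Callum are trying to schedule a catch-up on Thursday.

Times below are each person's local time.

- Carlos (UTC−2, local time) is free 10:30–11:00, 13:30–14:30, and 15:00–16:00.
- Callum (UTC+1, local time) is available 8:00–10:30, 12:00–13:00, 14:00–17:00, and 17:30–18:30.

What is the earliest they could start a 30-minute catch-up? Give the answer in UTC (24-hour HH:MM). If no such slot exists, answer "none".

15:30

Carlos → UTC: 12:30–13:00, 15:30–16:30, 17:00–18:00.
Callum → UTC: 07:00–09:30, 11:00–12:00, 13:00–16:00, 16:30–17:30.
Carlos ∩ Callum: 15:30–16:00, 17:00–17:30.
Windows ≥ 30 min: 15:30–16:00, 17:00–17:30.
Earliest such window starts at 15:30.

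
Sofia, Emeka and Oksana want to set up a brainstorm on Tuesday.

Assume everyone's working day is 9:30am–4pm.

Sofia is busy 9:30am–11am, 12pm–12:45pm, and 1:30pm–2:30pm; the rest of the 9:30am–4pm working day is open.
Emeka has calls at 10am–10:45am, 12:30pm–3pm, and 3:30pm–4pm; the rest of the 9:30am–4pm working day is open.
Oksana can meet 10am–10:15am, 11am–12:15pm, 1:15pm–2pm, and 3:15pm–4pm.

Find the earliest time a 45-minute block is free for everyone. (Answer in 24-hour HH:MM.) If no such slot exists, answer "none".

11:00

Sofia free within 09:30–16:00: 11:00–12:00, 12:45–13:30, 14:30–16:00.
Emeka free within 09:30–16:00: 09:30–10:00, 10:45–12:30, 15:00–15:30.
Sofia ∩ Emeka: 11:00–12:00, 15:00–15:30.
Sofia ∩ Emeka ∩ Oksana: 11:00–12:00, 15:15–15:30.
Windows ≥ 45 min: 11:00–12:00.
Earliest such window starts at 11:00.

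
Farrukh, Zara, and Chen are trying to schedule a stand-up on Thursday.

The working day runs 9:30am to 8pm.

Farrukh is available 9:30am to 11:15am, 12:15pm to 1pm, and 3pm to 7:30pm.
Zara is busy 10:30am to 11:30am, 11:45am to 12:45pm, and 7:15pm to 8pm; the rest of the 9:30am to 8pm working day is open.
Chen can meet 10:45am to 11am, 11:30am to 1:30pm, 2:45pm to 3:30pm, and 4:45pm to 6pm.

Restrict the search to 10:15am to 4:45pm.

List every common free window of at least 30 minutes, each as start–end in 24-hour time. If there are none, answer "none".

15:00–15:30

Zara free within 09:30–20:00: 09:30–10:30, 11:30–11:45, 12:45–19:15.
Farrukh ∩ Zara: 09:30–10:30, 12:45–13:00, 15:00–19:15.
Farrukh ∩ Zara ∩ Chen: 12:45–13:00, 15:00–15:30, 16:45–18:00.
Restricted to 10:15–16:45: 12:45–13:00, 15:00–15:30.
Windows ≥ 30 min: 15:00–15:30.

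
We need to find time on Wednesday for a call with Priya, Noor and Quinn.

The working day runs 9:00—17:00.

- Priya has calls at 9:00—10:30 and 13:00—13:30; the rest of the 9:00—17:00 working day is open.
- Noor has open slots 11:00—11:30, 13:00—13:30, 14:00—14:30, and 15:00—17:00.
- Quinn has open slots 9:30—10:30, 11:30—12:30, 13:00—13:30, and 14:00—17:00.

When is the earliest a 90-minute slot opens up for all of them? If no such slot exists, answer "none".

Priya free within 09:00–17:00: 10:30–13:00, 13:30–17:00.
Priya ∩ Noor: 11:00–11:30, 14:00–14:30, 15:00–17:00.
Priya ∩ Noor ∩ Quinn: 14:00–14:30, 15:00–17:00.
Windows ≥ 90 min: 15:00–17:00.
Earliest such window starts at 15:00.

15:00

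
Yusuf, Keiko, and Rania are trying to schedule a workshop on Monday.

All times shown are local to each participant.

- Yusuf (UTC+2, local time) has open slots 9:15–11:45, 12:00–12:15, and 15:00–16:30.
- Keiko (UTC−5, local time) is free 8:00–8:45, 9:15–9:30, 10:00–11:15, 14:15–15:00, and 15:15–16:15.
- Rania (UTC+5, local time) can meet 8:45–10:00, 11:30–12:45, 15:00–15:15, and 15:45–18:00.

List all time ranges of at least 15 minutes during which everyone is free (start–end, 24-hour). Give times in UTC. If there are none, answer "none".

Yusuf → UTC: 07:15–09:45, 10:00–10:15, 13:00–14:30.
Keiko → UTC: 13:00–13:45, 14:15–14:30, 15:00–16:15, 19:15–20:00, 20:15–21:15.
Rania → UTC: 03:45–05:00, 06:30–07:45, 10:00–10:15, 10:45–13:00.
Yusuf ∩ Keiko: 13:00–13:45, 14:15–14:30.
Yusuf ∩ Keiko ∩ Rania: (none).
Windows ≥ 15 min: (none).

none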